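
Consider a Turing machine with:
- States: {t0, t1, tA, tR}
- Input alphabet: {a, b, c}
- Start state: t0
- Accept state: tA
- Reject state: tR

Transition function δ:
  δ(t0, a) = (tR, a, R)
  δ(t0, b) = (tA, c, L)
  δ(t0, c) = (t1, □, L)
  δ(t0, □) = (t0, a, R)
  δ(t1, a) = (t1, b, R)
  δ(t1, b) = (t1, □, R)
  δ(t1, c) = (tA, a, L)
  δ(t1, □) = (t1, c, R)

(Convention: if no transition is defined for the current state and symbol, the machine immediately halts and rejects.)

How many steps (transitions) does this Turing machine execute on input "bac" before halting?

Execution trace:
Initial: [t0]bac
Step 1: δ(t0, b) = (tA, c, L) → [tA]□cac

The machine reaches the accept state tA and halts.

The machine executed 1 step before halting.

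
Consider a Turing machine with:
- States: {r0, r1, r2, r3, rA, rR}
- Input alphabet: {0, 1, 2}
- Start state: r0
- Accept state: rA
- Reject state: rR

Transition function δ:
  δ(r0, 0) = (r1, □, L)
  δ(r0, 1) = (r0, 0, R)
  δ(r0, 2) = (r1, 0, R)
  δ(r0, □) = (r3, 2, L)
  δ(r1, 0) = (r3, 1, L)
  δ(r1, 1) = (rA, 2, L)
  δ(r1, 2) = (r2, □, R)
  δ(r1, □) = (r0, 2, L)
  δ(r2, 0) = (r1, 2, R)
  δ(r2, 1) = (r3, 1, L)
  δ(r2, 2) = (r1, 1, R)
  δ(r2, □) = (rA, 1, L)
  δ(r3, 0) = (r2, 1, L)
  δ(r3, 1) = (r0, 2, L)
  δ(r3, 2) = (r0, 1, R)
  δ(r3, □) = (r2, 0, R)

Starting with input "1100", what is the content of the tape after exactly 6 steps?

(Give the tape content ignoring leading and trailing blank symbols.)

Execution trace:
Initial: [r0]1100
Step 1: δ(r0, 1) = (r0, 0, R) → 0[r0]100
Step 2: δ(r0, 1) = (r0, 0, R) → 00[r0]00
Step 3: δ(r0, 0) = (r1, □, L) → 0[r1]0□0
Step 4: δ(r1, 0) = (r3, 1, L) → [r3]01□0
Step 5: δ(r3, 0) = (r2, 1, L) → [r2]□11□0
Step 6: δ(r2, □) = (rA, 1, L) → [rA]□111□0

The machine reaches the accept state rA and halts.

After 6 steps, the tape (ignoring leading/trailing blanks) is: 111□0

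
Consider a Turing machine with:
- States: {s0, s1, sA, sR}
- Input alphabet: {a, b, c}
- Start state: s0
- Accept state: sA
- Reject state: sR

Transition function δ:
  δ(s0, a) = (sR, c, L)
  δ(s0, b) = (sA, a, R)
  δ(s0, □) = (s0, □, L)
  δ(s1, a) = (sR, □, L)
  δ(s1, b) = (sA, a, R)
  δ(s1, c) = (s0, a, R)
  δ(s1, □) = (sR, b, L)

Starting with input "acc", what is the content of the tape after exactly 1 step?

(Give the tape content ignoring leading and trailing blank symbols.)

Execution trace:
Initial: [s0]acc
Step 1: δ(s0, a) = (sR, c, L) → [sR]□ccc

The machine reaches the reject state sR and halts.

After 1 step, the tape (ignoring leading/trailing blanks) is: ccc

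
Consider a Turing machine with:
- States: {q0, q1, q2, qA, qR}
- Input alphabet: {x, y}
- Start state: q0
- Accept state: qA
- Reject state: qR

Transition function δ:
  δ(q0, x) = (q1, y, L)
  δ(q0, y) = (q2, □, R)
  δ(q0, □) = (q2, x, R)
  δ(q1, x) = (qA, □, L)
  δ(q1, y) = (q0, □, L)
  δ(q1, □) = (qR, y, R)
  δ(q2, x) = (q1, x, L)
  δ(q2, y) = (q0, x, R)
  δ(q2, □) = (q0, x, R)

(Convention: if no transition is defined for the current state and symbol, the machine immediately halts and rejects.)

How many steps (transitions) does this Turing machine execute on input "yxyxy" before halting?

Execution trace:
Initial: [q0]yxyxy
Step 1: δ(q0, y) = (q2, □, R) → □[q2]xyxy
Step 2: δ(q2, x) = (q1, x, L) → [q1]□xyxy
Step 3: δ(q1, □) = (qR, y, R) → y[qR]xyxy

The machine reaches the reject state qR and halts.

The machine executed 3 steps before halting.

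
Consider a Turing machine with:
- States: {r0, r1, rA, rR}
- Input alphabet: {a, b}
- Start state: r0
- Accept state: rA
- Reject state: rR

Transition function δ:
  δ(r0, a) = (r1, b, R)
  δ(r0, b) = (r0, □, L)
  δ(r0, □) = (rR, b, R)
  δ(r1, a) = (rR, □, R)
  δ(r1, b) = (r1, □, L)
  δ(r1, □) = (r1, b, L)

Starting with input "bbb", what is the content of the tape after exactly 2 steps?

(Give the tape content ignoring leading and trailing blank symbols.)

Execution trace:
Initial: [r0]bbb
Step 1: δ(r0, b) = (r0, □, L) → [r0]□□bb
Step 2: δ(r0, □) = (rR, b, R) → b[rR]□bb

The machine reaches the reject state rR and halts.

After 2 steps, the tape (ignoring leading/trailing blanks) is: b□bb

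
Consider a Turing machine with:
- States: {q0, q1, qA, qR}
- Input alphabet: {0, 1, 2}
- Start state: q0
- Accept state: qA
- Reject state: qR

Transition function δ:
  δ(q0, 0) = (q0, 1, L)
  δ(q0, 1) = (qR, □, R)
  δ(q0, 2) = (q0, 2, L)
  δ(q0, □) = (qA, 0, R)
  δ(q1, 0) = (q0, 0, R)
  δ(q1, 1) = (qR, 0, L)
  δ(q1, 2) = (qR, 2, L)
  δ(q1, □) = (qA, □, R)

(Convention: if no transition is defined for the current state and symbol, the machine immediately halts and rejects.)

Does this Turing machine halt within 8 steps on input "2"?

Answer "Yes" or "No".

Execution trace:
Initial: [q0]2
Step 1: δ(q0, 2) = (q0, 2, L) → [q0]□2
Step 2: δ(q0, □) = (qA, 0, R) → 0[qA]2

The machine reaches the accept state qA and halts.
The machine halted after 2 steps (within the 8-step bound).

Answer: Yes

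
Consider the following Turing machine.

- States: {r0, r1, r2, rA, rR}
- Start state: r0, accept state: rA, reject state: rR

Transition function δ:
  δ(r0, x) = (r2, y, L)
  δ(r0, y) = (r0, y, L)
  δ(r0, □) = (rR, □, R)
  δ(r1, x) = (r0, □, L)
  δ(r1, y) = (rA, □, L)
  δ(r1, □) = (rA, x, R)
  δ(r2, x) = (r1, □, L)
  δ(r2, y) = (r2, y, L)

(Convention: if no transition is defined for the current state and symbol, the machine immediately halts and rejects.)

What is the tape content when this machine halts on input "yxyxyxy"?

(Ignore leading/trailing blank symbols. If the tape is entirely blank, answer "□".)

Execution trace:
Initial: [r0]yxyxyxy
Step 1: δ(r0, y) = (r0, y, L) → [r0]□yxyxyxy
Step 2: δ(r0, □) = (rR, □, R) → □[rR]yxyxyxy

The machine reaches the reject state rR and halts.

Final tape (ignoring leading/trailing blanks): yxyxyxy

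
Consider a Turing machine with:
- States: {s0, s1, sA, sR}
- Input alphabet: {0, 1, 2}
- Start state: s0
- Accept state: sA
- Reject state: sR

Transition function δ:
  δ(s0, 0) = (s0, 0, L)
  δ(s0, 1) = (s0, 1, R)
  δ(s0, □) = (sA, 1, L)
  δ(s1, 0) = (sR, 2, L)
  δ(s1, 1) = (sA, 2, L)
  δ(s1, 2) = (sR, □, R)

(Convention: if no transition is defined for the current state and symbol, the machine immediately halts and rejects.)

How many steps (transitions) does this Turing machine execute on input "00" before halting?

Execution trace:
Initial: [s0]00
Step 1: δ(s0, 0) = (s0, 0, L) → [s0]□00
Step 2: δ(s0, □) = (sA, 1, L) → [sA]□100

The machine reaches the accept state sA and halts.

The machine executed 2 steps before halting.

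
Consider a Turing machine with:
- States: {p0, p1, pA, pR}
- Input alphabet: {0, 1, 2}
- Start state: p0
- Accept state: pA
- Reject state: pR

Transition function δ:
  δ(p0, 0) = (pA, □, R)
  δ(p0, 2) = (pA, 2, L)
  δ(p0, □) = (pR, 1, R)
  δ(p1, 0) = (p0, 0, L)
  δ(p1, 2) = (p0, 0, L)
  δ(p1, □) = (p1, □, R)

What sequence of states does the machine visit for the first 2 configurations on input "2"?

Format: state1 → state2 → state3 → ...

Execution trace:
Initial: [p0]2
Step 1: δ(p0, 2) = (pA, 2, L) → [pA]□2

The machine reaches the accept state pA and halts.

State sequence: p0 → pA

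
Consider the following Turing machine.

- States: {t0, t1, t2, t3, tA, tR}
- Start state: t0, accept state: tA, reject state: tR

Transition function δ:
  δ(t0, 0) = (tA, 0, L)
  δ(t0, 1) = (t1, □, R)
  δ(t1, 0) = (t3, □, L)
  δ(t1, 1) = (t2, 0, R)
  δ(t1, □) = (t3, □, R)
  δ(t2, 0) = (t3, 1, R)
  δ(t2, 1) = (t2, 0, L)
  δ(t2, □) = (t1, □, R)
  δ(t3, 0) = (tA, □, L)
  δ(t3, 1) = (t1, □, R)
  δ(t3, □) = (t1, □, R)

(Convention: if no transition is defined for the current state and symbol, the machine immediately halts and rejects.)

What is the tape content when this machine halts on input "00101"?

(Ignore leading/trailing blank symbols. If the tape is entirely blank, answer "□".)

Execution trace:
Initial: [t0]00101
Step 1: δ(t0, 0) = (tA, 0, L) → [tA]□00101

The machine reaches the accept state tA and halts.

Final tape (ignoring leading/trailing blanks): 00101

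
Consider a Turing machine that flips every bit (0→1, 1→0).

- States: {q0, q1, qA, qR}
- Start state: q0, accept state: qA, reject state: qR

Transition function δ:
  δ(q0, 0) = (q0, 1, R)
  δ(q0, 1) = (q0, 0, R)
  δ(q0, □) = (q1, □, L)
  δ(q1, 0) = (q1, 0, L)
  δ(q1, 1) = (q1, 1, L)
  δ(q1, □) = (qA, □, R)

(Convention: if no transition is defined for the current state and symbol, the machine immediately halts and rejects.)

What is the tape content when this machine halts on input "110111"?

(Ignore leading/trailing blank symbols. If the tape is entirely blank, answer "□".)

Execution trace:
Initial: [q0]110111
Step 1: δ(q0, 1) = (q0, 0, R) → 0[q0]10111
Step 2: δ(q0, 1) = (q0, 0, R) → 00[q0]0111
Step 3: δ(q0, 0) = (q0, 1, R) → 001[q0]111
Step 4: δ(q0, 1) = (q0, 0, R) → 0010[q0]11
Step 5: δ(q0, 1) = (q0, 0, R) → 00100[q0]1
Step 6: δ(q0, 1) = (q0, 0, R) → 001000[q0]□
Step 7: δ(q0, □) = (q1, □, L) → 00100[q1]0□
Step 8: δ(q1, 0) = (q1, 0, L) → 0010[q1]00□
Step 9: δ(q1, 0) = (q1, 0, L) → 001[q1]000□
Step 10: δ(q1, 0) = (q1, 0, L) → 00[q1]1000□
Step 11: δ(q1, 1) = (q1, 1, L) → 0[q1]01000□
Step 12: δ(q1, 0) = (q1, 0, L) → [q1]001000□
Step 13: δ(q1, 0) = (q1, 0, L) → [q1]□001000□
Step 14: δ(q1, □) = (qA, □, R) → □[qA]001000□

The machine reaches the accept state qA and halts.

Final tape (ignoring leading/trailing blanks): 001000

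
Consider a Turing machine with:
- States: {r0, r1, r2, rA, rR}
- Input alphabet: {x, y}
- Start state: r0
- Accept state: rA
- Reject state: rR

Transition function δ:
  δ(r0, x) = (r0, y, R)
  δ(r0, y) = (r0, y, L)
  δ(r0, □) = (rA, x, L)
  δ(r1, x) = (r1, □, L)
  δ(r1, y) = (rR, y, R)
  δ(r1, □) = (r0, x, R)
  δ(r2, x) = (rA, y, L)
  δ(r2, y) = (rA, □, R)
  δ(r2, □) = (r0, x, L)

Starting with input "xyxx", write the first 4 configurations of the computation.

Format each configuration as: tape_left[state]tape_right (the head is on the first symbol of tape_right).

Transitions applied:
Step 1: δ(r0, x) = (r0, y, R)
Step 2: δ(r0, y) = (r0, y, L)
Step 3: δ(r0, y) = (r0, y, L)

The first 4 configurations are:
[r0]xyxx ⊢ y[r0]yxx ⊢ [r0]yyxx ⊢ [r0]□yyxx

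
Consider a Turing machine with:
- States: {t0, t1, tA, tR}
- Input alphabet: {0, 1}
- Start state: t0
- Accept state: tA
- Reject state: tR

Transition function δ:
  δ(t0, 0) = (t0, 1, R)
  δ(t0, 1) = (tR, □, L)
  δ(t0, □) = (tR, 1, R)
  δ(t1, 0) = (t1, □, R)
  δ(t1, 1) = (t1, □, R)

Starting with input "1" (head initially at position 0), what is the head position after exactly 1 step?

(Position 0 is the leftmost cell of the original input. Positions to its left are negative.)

Execution trace (head position shown):
Step 0: [t0]1  (head at position 0)
Step 1: move left → [tR]□□  (head at position -1)

After 1 step, the head is at position -1.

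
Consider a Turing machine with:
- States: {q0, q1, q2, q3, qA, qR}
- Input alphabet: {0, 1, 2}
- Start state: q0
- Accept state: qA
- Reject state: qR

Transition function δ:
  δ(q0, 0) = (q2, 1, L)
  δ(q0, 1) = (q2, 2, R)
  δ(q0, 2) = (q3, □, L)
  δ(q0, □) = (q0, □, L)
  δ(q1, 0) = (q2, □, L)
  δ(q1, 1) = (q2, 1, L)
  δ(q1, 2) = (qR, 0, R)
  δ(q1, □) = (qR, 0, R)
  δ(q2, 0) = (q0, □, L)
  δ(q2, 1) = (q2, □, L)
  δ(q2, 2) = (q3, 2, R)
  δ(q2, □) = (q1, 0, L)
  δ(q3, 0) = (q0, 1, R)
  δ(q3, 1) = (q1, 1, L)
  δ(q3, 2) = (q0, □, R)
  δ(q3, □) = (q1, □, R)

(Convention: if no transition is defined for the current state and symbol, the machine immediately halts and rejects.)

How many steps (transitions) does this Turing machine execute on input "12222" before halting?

Execution trace:
Initial: [q0]12222
Step 1: δ(q0, 1) = (q2, 2, R) → 2[q2]2222
Step 2: δ(q2, 2) = (q3, 2, R) → 22[q3]222
Step 3: δ(q3, 2) = (q0, □, R) → 22□[q0]22
Step 4: δ(q0, 2) = (q3, □, L) → 22[q3]□□2
Step 5: δ(q3, □) = (q1, □, R) → 22□[q1]□2
Step 6: δ(q1, □) = (qR, 0, R) → 22□0[qR]2

The machine reaches the reject state qR and halts.

The machine executed 6 steps before halting.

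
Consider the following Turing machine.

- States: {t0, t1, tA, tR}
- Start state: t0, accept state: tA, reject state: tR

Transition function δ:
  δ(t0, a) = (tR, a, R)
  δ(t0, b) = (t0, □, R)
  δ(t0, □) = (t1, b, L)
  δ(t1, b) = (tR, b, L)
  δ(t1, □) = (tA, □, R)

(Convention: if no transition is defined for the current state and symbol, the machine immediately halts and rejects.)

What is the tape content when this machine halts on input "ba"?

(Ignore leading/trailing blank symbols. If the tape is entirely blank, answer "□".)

Execution trace:
Initial: [t0]ba
Step 1: δ(t0, b) = (t0, □, R) → □[t0]a
Step 2: δ(t0, a) = (tR, a, R) → □a[tR]□

The machine reaches the reject state tR and halts.

Final tape (ignoring leading/trailing blanks): a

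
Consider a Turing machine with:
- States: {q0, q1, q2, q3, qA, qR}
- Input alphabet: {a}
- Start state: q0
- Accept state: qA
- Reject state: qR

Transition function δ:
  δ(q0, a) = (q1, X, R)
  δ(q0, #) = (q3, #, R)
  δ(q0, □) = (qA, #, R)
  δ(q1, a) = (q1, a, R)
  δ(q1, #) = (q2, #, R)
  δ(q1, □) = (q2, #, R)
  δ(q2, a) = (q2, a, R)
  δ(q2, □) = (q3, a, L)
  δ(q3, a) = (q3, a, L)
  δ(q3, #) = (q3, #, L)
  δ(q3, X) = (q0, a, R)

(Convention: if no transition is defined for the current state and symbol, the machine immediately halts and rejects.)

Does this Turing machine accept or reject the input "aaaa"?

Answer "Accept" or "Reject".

Execution trace:
Initial: [q0]aaaa
Step 1: δ(q0, a) = (q1, X, R) → X[q1]aaa
Step 2: δ(q1, a) = (q1, a, R) → Xa[q1]aa
Step 3: δ(q1, a) = (q1, a, R) → Xaa[q1]a
Step 4: δ(q1, a) = (q1, a, R) → Xaaa[q1]□
Step 5: δ(q1, □) = (q2, #, R) → Xaaa#[q2]□
Step 6: δ(q2, □) = (q3, a, L) → Xaaa[q3]#a
Step 7: δ(q3, #) = (q3, #, L) → Xaa[q3]a#a
Step 8: δ(q3, a) = (q3, a, L) → Xa[q3]aa#a
Step 9: δ(q3, a) = (q3, a, L) → X[q3]aaa#a
Step 10: δ(q3, a) = (q3, a, L) → [q3]Xaaa#a
Step 11: δ(q3, X) = (q0, a, R) → a[q0]aaa#a
Step 12: δ(q0, a) = (q1, X, R) → aX[q1]aa#a
Step 13: δ(q1, a) = (q1, a, R) → aXa[q1]a#a
Step 14: δ(q1, a) = (q1, a, R) → aXaa[q1]#a
Step 15: δ(q1, #) = (q2, #, R) → aXaa#[q2]a
Step 16: δ(q2, a) = (q2, a, R) → aXaa#a[q2]□
Step 17: δ(q2, □) = (q3, a, L) → aXaa#[q3]aa
Step 18: δ(q3, a) = (q3, a, L) → aXaa[q3]#aa
Step 19: δ(q3, #) = (q3, #, L) → aXa[q3]a#aa
Step 20: δ(q3, a) = (q3, a, L) → aX[q3]aa#aa
Step 21: δ(q3, a) = (q3, a, L) → a[q3]Xaa#aa
Step 22: δ(q3, X) = (q0, a, R) → aa[q0]aa#aa
Step 23: δ(q0, a) = (q1, X, R) → aaX[q1]a#aa
Step 24: δ(q1, a) = (q1, a, R) → aaXa[q1]#aa
Step 25: δ(q1, #) = (q2, #, R) → aaXa#[q2]aa
Step 26: δ(q2, a) = (q2, a, R) → aaXa#a[q2]a
Step 27: δ(q2, a) = (q2, a, R) → aaXa#aa[q2]□
Step 28: δ(q2, □) = (q3, a, L) → aaXa#a[q3]aa
Step 29: δ(q3, a) = (q3, a, L) → aaXa#[q3]aaa
Step 30: δ(q3, a) = (q3, a, L) → aaXa[q3]#aaa
Step 31: δ(q3, #) = (q3, #, L) → aaX[q3]a#aaa
Step 32: δ(q3, a) = (q3, a, L) → aa[q3]Xa#aaa
Step 33: δ(q3, X) = (q0, a, R) → aaa[q0]a#aaa
Step 34: δ(q0, a) = (q1, X, R) → aaaX[q1]#aaa
Step 35: δ(q1, #) = (q2, #, R) → aaaX#[q2]aaa
Step 36: δ(q2, a) = (q2, a, R) → aaaX#a[q2]aa
Step 37: δ(q2, a) = (q2, a, R) → aaaX#aa[q2]a
Step 38: δ(q2, a) = (q2, a, R) → aaaX#aaa[q2]□
Step 39: δ(q2, □) = (q3, a, L) → aaaX#aa[q3]aa
Step 40: δ(q3, a) = (q3, a, L) → aaaX#a[q3]aaa
Step 41: δ(q3, a) = (q3, a, L) → aaaX#[q3]aaaa
Step 42: δ(q3, a) = (q3, a, L) → aaaX[q3]#aaaa
Step 43: δ(q3, #) = (q3, #, L) → aaa[q3]X#aaaa
Step 44: δ(q3, X) = (q0, a, R) → aaaa[q0]#aaaa
Step 45: δ(q0, #) = (q3, #, R) → aaaa#[q3]aaaa
Step 46: δ(q3, a) = (q3, a, L) → aaaa[q3]#aaaa
Step 47: δ(q3, #) = (q3, #, L) → aaa[q3]a#aaaa
Step 48: δ(q3, a) = (q3, a, L) → aa[q3]aa#aaaa
Step 49: δ(q3, a) = (q3, a, L) → a[q3]aaa#aaaa
Step 50: δ(q3, a) = (q3, a, L) → [q3]aaaa#aaaa
Step 51: δ(q3, a) = (q3, a, L) → [q3]□aaaa#aaaa

No transition is defined for δ(q3, □). By convention the machine halts and rejects.

Answer: Reject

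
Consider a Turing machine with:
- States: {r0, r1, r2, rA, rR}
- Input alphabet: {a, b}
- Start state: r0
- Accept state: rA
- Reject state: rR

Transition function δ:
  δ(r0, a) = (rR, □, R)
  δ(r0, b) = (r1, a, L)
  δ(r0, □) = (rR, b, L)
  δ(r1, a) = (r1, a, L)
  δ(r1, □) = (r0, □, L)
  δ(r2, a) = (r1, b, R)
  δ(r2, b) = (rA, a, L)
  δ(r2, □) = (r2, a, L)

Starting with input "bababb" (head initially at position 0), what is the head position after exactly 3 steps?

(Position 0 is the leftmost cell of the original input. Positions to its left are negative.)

Execution trace (head position shown):
Step 0: [r0]bababb  (head at position 0)
Step 1: move left → [r1]□aababb  (head at position -1)
Step 2: move left → [r0]□□aababb  (head at position -2)
Step 3: move left → [rR]□b□aababb  (head at position -3)

After 3 steps, the head is at position -3.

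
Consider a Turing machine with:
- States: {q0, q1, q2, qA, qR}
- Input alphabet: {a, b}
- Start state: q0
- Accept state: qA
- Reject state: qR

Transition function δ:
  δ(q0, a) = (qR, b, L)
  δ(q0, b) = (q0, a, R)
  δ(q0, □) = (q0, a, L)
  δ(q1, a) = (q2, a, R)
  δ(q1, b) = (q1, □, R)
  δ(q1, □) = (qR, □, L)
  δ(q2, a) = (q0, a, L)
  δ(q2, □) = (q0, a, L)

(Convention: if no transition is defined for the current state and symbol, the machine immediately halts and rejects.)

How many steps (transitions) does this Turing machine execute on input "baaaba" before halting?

Execution trace:
Initial: [q0]baaaba
Step 1: δ(q0, b) = (q0, a, R) → a[q0]aaaba
Step 2: δ(q0, a) = (qR, b, L) → [qR]abaaba

The machine reaches the reject state qR and halts.

The machine executed 2 steps before halting.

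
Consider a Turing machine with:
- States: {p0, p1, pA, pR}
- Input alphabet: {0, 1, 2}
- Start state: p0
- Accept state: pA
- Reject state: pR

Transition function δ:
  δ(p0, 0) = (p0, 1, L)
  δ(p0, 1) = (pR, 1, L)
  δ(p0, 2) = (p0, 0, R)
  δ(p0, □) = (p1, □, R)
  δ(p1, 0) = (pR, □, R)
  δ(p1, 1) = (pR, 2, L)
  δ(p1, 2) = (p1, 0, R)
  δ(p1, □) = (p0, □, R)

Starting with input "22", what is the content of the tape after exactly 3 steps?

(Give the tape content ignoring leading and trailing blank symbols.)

Execution trace:
Initial: [p0]22
Step 1: δ(p0, 2) = (p0, 0, R) → 0[p0]2
Step 2: δ(p0, 2) = (p0, 0, R) → 00[p0]□
Step 3: δ(p0, □) = (p1, □, R) → 00□[p1]□

After 3 steps, the tape (ignoring leading/trailing blanks) is: 00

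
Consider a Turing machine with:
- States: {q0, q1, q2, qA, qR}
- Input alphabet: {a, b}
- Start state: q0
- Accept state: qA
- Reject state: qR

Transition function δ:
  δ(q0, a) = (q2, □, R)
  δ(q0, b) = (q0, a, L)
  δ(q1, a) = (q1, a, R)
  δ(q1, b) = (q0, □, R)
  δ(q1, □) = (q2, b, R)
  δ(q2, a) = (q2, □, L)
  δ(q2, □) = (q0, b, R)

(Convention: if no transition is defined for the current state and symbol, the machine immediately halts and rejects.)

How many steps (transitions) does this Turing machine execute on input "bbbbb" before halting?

Execution trace:
Initial: [q0]bbbbb
Step 1: δ(q0, b) = (q0, a, L) → [q0]□abbbb

No transition is defined for δ(q0, □). By convention the machine halts and rejects.

The machine executed 1 step before halting.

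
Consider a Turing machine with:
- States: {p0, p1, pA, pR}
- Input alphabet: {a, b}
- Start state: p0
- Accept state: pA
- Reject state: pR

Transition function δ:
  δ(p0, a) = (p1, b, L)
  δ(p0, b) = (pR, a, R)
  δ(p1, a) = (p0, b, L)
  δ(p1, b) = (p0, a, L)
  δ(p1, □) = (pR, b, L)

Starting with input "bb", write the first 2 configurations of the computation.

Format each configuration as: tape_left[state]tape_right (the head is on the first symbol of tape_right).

Transitions applied:
Step 1: δ(p0, b) = (pR, a, R)

The first 2 configurations are:
[p0]bb ⊢ a[pR]b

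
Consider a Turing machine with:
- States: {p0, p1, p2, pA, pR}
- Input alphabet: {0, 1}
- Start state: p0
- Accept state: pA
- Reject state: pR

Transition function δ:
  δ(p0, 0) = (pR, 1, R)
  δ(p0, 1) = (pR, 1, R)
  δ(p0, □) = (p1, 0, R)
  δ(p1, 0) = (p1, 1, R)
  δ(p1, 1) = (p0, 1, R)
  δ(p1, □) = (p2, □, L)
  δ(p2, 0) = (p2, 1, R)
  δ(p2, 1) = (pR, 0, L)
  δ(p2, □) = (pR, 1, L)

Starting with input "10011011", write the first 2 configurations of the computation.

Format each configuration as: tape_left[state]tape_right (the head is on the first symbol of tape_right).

Transitions applied:
Step 1: δ(p0, 1) = (pR, 1, R)

The first 2 configurations are:
[p0]10011011 ⊢ 1[pR]0011011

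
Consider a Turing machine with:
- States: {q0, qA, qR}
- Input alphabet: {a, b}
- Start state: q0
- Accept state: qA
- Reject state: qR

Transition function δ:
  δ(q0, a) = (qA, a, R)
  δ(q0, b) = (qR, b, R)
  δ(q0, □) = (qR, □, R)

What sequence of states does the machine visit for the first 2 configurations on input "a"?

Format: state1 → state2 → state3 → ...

Execution trace:
Initial: [q0]a
Step 1: δ(q0, a) = (qA, a, R) → a[qA]□

The machine reaches the accept state qA and halts.

State sequence: q0 → qA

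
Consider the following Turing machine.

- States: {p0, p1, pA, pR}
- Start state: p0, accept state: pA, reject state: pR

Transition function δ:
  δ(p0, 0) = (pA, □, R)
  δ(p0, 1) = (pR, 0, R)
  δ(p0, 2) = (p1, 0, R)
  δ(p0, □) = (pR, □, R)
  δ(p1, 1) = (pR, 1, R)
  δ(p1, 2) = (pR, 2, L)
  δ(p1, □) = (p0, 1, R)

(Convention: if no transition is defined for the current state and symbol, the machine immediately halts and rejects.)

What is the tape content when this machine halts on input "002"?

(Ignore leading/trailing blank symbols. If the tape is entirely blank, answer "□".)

Execution trace:
Initial: [p0]002
Step 1: δ(p0, 0) = (pA, □, R) → □[pA]02

The machine reaches the accept state pA and halts.

Final tape (ignoring leading/trailing blanks): 02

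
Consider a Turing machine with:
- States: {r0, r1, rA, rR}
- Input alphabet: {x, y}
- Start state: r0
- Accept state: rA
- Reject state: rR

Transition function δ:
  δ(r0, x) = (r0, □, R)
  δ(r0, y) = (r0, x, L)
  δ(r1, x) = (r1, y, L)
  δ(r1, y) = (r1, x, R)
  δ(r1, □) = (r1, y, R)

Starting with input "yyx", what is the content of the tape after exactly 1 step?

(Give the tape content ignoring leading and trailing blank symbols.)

Execution trace:
Initial: [r0]yyx
Step 1: δ(r0, y) = (r0, x, L) → [r0]□xyx

No transition is defined for δ(r0, □). By convention the machine halts and rejects.

After 1 step, the tape (ignoring leading/trailing blanks) is: xyx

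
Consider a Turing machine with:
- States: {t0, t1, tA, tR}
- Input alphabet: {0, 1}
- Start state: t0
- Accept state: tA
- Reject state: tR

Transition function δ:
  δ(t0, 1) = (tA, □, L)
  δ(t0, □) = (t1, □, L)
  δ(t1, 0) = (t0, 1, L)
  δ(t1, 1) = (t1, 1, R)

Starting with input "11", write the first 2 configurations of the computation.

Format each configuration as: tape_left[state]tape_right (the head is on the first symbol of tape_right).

Transitions applied:
Step 1: δ(t0, 1) = (tA, □, L)

The first 2 configurations are:
[t0]11 ⊢ [tA]□□1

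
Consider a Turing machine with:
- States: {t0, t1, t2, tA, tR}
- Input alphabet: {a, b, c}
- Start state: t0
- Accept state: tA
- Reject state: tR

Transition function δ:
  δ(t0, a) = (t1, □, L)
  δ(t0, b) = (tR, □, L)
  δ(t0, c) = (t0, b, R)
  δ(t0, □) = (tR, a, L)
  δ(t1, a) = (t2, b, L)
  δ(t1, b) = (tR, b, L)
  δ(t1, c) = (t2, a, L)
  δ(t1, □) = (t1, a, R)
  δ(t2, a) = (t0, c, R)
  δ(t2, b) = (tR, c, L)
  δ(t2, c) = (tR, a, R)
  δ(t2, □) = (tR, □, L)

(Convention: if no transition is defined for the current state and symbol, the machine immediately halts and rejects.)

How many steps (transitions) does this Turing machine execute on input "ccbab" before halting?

Execution trace:
Initial: [t0]ccbab
Step 1: δ(t0, c) = (t0, b, R) → b[t0]cbab
Step 2: δ(t0, c) = (t0, b, R) → bb[t0]bab
Step 3: δ(t0, b) = (tR, □, L) → b[tR]b□ab

The machine reaches the reject state tR and halts.

The machine executed 3 steps before halting.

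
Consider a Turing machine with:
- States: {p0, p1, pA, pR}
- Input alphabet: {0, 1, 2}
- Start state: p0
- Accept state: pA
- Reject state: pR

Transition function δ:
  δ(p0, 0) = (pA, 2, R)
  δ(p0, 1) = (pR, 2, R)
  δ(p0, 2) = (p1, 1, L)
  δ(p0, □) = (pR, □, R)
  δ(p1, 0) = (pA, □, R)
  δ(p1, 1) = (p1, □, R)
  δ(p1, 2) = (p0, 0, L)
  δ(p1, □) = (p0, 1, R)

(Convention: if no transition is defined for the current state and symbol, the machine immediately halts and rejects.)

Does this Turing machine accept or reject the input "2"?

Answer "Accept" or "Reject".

Execution trace:
Initial: [p0]2
Step 1: δ(p0, 2) = (p1, 1, L) → [p1]□1
Step 2: δ(p1, □) = (p0, 1, R) → 1[p0]1
Step 3: δ(p0, 1) = (pR, 2, R) → 12[pR]□

The machine reaches the reject state pR and halts.

Answer: Reject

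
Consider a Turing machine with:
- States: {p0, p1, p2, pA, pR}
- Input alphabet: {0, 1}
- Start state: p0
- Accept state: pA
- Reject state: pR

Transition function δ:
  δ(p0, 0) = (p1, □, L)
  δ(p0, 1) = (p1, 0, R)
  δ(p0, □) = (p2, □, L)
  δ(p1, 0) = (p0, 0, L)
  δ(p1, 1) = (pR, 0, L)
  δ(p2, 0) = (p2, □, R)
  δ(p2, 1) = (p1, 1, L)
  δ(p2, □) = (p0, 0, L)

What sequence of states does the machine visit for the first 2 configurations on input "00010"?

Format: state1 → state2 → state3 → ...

Execution trace:
Initial: [p0]00010
Step 1: δ(p0, 0) = (p1, □, L) → [p1]□□0010

No transition is defined for δ(p1, □). By convention the machine halts and rejects.

State sequence: p0 → p1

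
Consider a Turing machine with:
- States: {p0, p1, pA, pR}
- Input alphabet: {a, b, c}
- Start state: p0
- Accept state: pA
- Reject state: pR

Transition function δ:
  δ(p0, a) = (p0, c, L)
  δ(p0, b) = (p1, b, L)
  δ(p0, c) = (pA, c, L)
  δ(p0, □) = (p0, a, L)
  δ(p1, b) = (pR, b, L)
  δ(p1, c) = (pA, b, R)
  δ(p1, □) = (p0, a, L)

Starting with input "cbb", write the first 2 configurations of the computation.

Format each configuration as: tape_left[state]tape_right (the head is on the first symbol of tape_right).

Transitions applied:
Step 1: δ(p0, c) = (pA, c, L)

The first 2 configurations are:
[p0]cbb ⊢ [pA]□cbb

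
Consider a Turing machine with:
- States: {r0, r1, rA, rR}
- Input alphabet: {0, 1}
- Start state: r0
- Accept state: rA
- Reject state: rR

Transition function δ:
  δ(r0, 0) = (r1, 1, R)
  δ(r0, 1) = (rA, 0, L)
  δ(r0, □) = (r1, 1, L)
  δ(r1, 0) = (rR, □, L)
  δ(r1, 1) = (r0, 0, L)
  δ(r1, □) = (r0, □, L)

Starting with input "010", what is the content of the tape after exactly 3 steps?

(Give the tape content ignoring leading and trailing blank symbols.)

Execution trace:
Initial: [r0]010
Step 1: δ(r0, 0) = (r1, 1, R) → 1[r1]10
Step 2: δ(r1, 1) = (r0, 0, L) → [r0]100
Step 3: δ(r0, 1) = (rA, 0, L) → [rA]□000

The machine reaches the accept state rA and halts.

After 3 steps, the tape (ignoring leading/trailing blanks) is: 000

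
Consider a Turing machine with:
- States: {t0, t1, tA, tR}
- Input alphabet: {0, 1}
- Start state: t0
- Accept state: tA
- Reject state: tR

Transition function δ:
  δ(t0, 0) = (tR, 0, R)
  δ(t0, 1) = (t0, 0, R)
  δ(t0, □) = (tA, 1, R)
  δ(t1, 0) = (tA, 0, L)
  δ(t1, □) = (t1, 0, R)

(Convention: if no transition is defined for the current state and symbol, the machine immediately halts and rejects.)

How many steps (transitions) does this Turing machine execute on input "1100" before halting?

Execution trace:
Initial: [t0]1100
Step 1: δ(t0, 1) = (t0, 0, R) → 0[t0]100
Step 2: δ(t0, 1) = (t0, 0, R) → 00[t0]00
Step 3: δ(t0, 0) = (tR, 0, R) → 000[tR]0

The machine reaches the reject state tR and halts.

The machine executed 3 steps before halting.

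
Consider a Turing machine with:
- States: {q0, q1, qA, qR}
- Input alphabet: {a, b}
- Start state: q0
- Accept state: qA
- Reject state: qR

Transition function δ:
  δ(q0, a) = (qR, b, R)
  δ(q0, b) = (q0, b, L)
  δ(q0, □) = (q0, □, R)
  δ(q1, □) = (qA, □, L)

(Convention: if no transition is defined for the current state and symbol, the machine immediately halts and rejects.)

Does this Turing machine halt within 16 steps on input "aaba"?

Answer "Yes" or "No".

Execution trace:
Initial: [q0]aaba
Step 1: δ(q0, a) = (qR, b, R) → b[qR]aba

The machine reaches the reject state qR and halts.
The machine halted after 1 step (within the 16-step bound).

Answer: Yes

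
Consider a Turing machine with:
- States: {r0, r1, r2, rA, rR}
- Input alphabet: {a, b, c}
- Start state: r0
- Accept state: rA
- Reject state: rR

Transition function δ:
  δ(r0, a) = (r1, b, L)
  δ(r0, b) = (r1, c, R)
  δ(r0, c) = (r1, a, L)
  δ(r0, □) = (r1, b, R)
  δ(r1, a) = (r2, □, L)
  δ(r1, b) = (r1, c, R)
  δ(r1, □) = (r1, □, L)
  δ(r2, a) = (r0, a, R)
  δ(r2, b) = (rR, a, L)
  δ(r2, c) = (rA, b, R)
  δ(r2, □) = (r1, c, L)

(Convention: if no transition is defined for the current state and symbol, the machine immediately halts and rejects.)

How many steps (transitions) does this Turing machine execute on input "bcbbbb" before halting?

Execution trace:
Initial: [r0]bcbbbb
Step 1: δ(r0, b) = (r1, c, R) → c[r1]cbbbb

No transition is defined for δ(r1, c). By convention the machine halts and rejects.

The machine executed 1 step before halting.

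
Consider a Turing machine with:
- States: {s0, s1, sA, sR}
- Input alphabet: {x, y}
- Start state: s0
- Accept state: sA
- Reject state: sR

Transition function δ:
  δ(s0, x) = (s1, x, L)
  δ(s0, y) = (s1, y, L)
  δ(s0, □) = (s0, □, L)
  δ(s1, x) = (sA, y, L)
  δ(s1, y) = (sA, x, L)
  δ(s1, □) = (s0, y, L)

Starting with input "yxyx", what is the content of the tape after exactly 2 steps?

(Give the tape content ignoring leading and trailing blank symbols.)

Execution trace:
Initial: [s0]yxyx
Step 1: δ(s0, y) = (s1, y, L) → [s1]□yxyx
Step 2: δ(s1, □) = (s0, y, L) → [s0]□yyxyx

After 2 steps, the tape (ignoring leading/trailing blanks) is: yyxyx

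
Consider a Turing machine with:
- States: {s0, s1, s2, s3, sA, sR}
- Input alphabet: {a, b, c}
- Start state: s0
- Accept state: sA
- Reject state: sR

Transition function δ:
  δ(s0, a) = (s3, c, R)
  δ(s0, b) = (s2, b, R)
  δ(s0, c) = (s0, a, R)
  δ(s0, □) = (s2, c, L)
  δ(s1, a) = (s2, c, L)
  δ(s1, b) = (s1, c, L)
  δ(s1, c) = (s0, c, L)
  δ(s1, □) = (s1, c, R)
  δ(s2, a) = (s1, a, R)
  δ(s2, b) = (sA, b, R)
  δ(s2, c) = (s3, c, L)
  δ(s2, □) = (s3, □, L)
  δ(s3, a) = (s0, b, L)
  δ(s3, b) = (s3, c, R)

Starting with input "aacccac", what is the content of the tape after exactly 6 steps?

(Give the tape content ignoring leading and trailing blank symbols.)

Execution trace:
Initial: [s0]aacccac
Step 1: δ(s0, a) = (s3, c, R) → c[s3]acccac
Step 2: δ(s3, a) = (s0, b, L) → [s0]cbcccac
Step 3: δ(s0, c) = (s0, a, R) → a[s0]bcccac
Step 4: δ(s0, b) = (s2, b, R) → ab[s2]cccac
Step 5: δ(s2, c) = (s3, c, L) → a[s3]bcccac
Step 6: δ(s3, b) = (s3, c, R) → ac[s3]cccac

No transition is defined for δ(s3, c). By convention the machine halts and rejects.

After 6 steps, the tape (ignoring leading/trailing blanks) is: accccac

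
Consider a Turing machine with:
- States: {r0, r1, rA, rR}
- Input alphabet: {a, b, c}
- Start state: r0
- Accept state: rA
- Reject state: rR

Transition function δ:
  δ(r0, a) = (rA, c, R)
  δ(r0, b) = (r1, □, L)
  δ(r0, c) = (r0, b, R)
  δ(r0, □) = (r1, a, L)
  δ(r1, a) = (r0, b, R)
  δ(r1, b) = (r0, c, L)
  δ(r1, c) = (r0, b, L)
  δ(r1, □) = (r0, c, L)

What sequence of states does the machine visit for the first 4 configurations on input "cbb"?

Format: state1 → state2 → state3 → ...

Execution trace:
Initial: [r0]cbb
Step 1: δ(r0, c) = (r0, b, R) → b[r0]bb
Step 2: δ(r0, b) = (r1, □, L) → [r1]b□b
Step 3: δ(r1, b) = (r0, c, L) → [r0]□c□b

State sequence: r0 → r0 → r1 → r0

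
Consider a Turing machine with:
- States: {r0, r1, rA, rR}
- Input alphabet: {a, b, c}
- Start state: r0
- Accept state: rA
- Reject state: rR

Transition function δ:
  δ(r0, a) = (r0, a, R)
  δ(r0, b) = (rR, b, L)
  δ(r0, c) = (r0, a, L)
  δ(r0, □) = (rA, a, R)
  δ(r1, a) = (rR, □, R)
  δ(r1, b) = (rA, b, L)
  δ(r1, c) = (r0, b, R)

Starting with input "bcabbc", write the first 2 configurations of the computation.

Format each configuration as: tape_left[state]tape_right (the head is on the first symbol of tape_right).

Transitions applied:
Step 1: δ(r0, b) = (rR, b, L)

The first 2 configurations are:
[r0]bcabbc ⊢ [rR]□bcabbc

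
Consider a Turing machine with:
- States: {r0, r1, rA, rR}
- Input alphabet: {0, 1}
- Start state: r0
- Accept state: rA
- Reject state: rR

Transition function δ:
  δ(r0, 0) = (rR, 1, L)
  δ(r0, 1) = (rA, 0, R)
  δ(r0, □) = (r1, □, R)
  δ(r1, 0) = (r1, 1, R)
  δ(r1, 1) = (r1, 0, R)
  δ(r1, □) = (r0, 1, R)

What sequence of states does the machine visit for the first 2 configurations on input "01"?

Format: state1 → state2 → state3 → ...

Execution trace:
Initial: [r0]01
Step 1: δ(r0, 0) = (rR, 1, L) → [rR]□11

The machine reaches the reject state rR and halts.

State sequence: r0 → rR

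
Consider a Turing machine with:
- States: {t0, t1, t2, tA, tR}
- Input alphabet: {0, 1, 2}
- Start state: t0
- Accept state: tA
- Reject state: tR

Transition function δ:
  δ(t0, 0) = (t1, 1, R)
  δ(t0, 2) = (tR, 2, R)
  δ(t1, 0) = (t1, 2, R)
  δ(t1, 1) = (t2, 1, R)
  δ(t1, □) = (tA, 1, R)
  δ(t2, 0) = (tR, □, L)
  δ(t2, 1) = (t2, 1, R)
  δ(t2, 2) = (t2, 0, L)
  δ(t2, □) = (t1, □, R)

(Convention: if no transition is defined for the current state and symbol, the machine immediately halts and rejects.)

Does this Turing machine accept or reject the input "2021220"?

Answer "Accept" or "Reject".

Execution trace:
Initial: [t0]2021220
Step 1: δ(t0, 2) = (tR, 2, R) → 2[tR]021220

The machine reaches the reject state tR and halts.

Answer: Reject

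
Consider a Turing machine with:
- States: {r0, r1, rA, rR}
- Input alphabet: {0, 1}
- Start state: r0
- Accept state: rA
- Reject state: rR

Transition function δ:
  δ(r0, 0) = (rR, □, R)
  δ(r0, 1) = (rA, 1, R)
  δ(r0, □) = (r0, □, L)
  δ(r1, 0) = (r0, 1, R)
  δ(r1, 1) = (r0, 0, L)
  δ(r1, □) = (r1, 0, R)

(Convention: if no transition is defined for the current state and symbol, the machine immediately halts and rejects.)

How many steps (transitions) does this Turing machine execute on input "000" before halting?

Execution trace:
Initial: [r0]000
Step 1: δ(r0, 0) = (rR, □, R) → □[rR]00

The machine reaches the reject state rR and halts.

The machine executed 1 step before halting.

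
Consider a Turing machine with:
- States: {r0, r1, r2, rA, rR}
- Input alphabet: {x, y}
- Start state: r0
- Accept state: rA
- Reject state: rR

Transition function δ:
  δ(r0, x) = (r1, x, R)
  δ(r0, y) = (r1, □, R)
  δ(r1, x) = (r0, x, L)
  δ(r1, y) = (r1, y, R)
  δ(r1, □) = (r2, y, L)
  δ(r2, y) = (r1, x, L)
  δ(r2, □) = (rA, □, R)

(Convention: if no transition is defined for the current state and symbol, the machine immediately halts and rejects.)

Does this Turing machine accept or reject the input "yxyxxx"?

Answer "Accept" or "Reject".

Execution trace:
Initial: [r0]yxyxxx
Step 1: δ(r0, y) = (r1, □, R) → □[r1]xyxxx
Step 2: δ(r1, x) = (r0, x, L) → [r0]□xyxxx

No transition is defined for δ(r0, □). By convention the machine halts and rejects.

Answer: Reject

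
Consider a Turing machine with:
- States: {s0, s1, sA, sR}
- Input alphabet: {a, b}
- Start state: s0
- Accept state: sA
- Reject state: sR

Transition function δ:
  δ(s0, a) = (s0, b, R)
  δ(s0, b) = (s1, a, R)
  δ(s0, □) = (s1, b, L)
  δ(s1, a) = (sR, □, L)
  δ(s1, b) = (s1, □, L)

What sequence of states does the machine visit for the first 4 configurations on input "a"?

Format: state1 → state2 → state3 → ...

Execution trace:
Initial: [s0]a
Step 1: δ(s0, a) = (s0, b, R) → b[s0]□
Step 2: δ(s0, □) = (s1, b, L) → [s1]bb
Step 3: δ(s1, b) = (s1, □, L) → [s1]□□b

No transition is defined for δ(s1, □). By convention the machine halts and rejects.

State sequence: s0 → s0 → s1 → s1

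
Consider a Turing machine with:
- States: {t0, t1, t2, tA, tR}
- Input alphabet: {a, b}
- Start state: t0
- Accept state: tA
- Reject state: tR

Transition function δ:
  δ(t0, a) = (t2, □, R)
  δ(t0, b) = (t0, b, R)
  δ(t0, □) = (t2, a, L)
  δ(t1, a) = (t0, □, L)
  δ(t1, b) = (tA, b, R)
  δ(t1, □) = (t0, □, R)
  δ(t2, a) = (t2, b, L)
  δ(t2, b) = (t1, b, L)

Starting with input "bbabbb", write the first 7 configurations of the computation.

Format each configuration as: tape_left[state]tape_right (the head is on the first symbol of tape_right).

Transitions applied:
Step 1: δ(t0, b) = (t0, b, R)
Step 2: δ(t0, b) = (t0, b, R)
Step 3: δ(t0, a) = (t2, □, R)
Step 4: δ(t2, b) = (t1, b, L)
Step 5: δ(t1, □) = (t0, □, R)
Step 6: δ(t0, b) = (t0, b, R)

The first 7 configurations are:
[t0]bbabbb ⊢ b[t0]babbb ⊢ bb[t0]abbb ⊢ bb□[t2]bbb ⊢ bb[t1]□bbb ⊢ bb□[t0]bbb ⊢ bb□b[t0]bb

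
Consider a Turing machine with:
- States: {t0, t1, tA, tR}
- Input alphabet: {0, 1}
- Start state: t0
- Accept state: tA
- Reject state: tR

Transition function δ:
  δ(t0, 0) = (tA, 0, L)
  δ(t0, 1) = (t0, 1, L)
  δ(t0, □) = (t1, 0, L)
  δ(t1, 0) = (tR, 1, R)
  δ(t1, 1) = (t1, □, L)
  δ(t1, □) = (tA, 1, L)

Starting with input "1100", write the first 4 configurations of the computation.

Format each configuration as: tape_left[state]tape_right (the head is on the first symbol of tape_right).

Transitions applied:
Step 1: δ(t0, 1) = (t0, 1, L)
Step 2: δ(t0, □) = (t1, 0, L)
Step 3: δ(t1, □) = (tA, 1, L)

The first 4 configurations are:
[t0]1100 ⊢ [t0]□1100 ⊢ [t1]□01100 ⊢ [tA]□101100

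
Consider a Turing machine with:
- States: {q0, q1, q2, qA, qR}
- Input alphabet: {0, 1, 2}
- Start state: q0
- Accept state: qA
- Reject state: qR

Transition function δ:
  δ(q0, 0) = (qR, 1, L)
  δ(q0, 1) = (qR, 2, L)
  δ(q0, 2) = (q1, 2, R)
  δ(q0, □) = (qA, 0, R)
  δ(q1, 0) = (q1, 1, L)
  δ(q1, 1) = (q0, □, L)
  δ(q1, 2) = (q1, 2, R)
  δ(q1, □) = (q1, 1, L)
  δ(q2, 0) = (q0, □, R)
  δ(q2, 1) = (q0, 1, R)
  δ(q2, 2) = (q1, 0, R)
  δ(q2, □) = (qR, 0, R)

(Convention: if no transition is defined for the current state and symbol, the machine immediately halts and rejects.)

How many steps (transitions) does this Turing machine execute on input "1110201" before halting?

Execution trace:
Initial: [q0]1110201
Step 1: δ(q0, 1) = (qR, 2, L) → [qR]□2110201

The machine reaches the reject state qR and halts.

The machine executed 1 step before halting.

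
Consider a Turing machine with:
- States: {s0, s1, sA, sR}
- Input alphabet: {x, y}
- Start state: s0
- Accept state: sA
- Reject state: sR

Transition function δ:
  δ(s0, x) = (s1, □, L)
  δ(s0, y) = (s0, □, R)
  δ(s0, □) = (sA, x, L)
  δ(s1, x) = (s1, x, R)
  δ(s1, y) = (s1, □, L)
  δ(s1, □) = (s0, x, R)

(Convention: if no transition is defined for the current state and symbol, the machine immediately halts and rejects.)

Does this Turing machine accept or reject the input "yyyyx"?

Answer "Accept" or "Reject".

Execution trace:
Initial: [s0]yyyyx
Step 1: δ(s0, y) = (s0, □, R) → □[s0]yyyx
Step 2: δ(s0, y) = (s0, □, R) → □□[s0]yyx
Step 3: δ(s0, y) = (s0, □, R) → □□□[s0]yx
Step 4: δ(s0, y) = (s0, □, R) → □□□□[s0]x
Step 5: δ(s0, x) = (s1, □, L) → □□□[s1]□□
Step 6: δ(s1, □) = (s0, x, R) → □□□x[s0]□
Step 7: δ(s0, □) = (sA, x, L) → □□□[sA]xx

The machine reaches the accept state sA and halts.

Answer: Accept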